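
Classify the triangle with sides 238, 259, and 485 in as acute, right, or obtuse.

obtuse

Compare the square of the longest side to the sum of squares of the other two: 238² + 259² = 123725 < 235225 = 485².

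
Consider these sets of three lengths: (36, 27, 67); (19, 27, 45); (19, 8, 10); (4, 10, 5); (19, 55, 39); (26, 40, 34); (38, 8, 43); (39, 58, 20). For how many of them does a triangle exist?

5

(27,36,67): 27+36 ≤ 67 → not valid
(19,27,45): 19+27 > 45 → valid
(8,10,19): 8+10 ≤ 19 → not valid
(4,5,10): 4+5 ≤ 10 → not valid
(19,39,55): 19+39 > 55 → valid
(26,34,40): 26+34 > 40 → valid
(8,38,43): 8+38 > 43 → valid
(20,39,58): 20+39 > 58 → valid
5 of the 8 triples form a triangle.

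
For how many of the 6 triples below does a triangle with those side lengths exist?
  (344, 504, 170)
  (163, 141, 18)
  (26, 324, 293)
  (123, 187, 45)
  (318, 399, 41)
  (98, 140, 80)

2

(170,344,504): 170+344 > 504 → valid
(18,141,163): 18+141 ≤ 163 → not valid
(26,293,324): 26+293 ≤ 324 → not valid
(45,123,187): 45+123 ≤ 187 → not valid
(41,318,399): 41+318 ≤ 399 → not valid
(80,98,140): 80+98 > 140 → valid
2 of the 6 triples form a triangle.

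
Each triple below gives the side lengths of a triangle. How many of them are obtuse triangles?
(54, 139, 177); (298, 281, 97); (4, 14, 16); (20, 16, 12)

3

(54,139,177): 54²+139² = 22237 < 31329 = 177² → obtuse
(298,281,97): 97²+281² = 88370 < 88804 = 298² → obtuse
(4,14,16): 4²+14² = 212 < 256 = 16² → obtuse
(20,16,12): 12²+16² = 400 = 20² → right
3 of the 4 are obtuse.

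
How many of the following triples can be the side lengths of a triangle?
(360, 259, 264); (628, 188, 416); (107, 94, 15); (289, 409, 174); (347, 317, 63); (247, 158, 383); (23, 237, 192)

(259,264,360): 259+264 > 360 → valid
(188,416,628): 188+416 ≤ 628 → not valid
(15,94,107): 15+94 > 107 → valid
(174,289,409): 174+289 > 409 → valid
(63,317,347): 63+317 > 347 → valid
(158,247,383): 158+247 > 383 → valid
(23,192,237): 23+192 ≤ 237 → not valid
5 of the 7 triples form a triangle.

5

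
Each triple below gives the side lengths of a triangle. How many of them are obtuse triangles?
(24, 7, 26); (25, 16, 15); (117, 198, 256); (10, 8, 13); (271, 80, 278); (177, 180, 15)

5

(24,7,26): 7²+24² = 625 < 676 = 26² → obtuse
(25,16,15): 15²+16² = 481 < 625 = 25² → obtuse
(117,198,256): 117²+198² = 52893 < 65536 = 256² → obtuse
(10,8,13): 8²+10² = 164 < 169 = 13² → obtuse
(271,80,278): 80²+271² = 79841 > 77284 = 278² → acute
(177,180,15): 15²+177² = 31554 < 32400 = 180² → obtuse
5 of the 6 are obtuse.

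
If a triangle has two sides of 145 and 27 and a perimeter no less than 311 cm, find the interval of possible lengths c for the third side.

139 ≤ c < 172

Triangle inequality alone gives 118 < c < 172.
The perimeter condition gives c ≥ 311 − 145 − 27 = 139.
Intersecting the two: 139 ≤ c < 172.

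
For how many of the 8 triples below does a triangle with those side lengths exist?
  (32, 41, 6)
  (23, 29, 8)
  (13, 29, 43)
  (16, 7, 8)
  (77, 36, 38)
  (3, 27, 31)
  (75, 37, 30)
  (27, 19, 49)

(6,32,41): 6+32 ≤ 41 → not valid
(8,23,29): 8+23 > 29 → valid
(13,29,43): 13+29 ≤ 43 → not valid
(7,8,16): 7+8 ≤ 16 → not valid
(36,38,77): 36+38 ≤ 77 → not valid
(3,27,31): 3+27 ≤ 31 → not valid
(30,37,75): 30+37 ≤ 75 → not valid
(19,27,49): 19+27 ≤ 49 → not valid
1 of the 8 triples forms a triangle.

1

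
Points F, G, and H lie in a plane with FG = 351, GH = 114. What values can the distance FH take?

By the triangle inequality, |351 − 114| ≤ FH ≤ 351 + 114.

237 ≤ FH ≤ 465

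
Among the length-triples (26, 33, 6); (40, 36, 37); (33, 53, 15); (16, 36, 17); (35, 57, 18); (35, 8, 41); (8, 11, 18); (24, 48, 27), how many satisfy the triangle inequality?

4

(6,26,33): 6+26 ≤ 33 → not valid
(36,37,40): 36+37 > 40 → valid
(15,33,53): 15+33 ≤ 53 → not valid
(16,17,36): 16+17 ≤ 36 → not valid
(18,35,57): 18+35 ≤ 57 → not valid
(8,35,41): 8+35 > 41 → valid
(8,11,18): 8+11 > 18 → valid
(24,27,48): 24+27 > 48 → valid
4 of the 8 triples form a triangle.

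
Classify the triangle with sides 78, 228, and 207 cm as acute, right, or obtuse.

Compare the square of the longest side to the sum of squares of the other two: 78² + 207² = 48933 < 51984 = 228².

obtuse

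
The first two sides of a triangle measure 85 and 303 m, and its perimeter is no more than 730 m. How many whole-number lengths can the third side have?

Triangle inequality: 218 < x < 388. Perimeter ≤ 730 gives x ≤ 730 − 85 − 303 = 342.
So 218 < x ≤ 342; integers 219 through 342: 124 values.

124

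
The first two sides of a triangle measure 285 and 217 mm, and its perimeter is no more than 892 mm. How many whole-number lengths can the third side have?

322

Triangle inequality: 68 < x < 502. Perimeter ≤ 892 gives x ≤ 892 − 285 − 217 = 390.
So 68 < x ≤ 390; integers 69 through 390: 322 values.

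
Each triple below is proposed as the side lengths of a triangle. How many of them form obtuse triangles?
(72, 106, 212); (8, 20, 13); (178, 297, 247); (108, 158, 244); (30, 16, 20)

(72,106,212): 72+106 ≤ 212, not a triangle
(8,20,13): 8²+13² = 233 < 400 = 20² → obtuse
(178,297,247): 178²+247² = 92693 > 88209 = 297² → acute
(108,158,244): 108²+158² = 36628 < 59536 = 244² → obtuse
(30,16,20): 16²+20² = 656 < 900 = 30² → obtuse
3 of the 5 are obtuse.

3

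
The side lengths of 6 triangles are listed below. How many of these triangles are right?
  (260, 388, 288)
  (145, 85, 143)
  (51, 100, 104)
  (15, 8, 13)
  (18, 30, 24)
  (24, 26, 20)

2

(260,388,288): 260²+288² = 150544 = 388² → right
(145,85,143): 85²+143² = 27674 > 21025 = 145² → acute
(51,100,104): 51²+100² = 12601 > 10816 = 104² → acute
(15,8,13): 8²+13² = 233 > 225 = 15² → acute
(18,30,24): 18²+24² = 900 = 30² → right
(24,26,20): 20²+24² = 976 > 676 = 26² → acute
2 of the 6 are right.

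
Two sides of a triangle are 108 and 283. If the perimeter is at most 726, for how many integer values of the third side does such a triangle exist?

Triangle inequality: 175 < x < 391. Perimeter ≤ 726 gives x ≤ 726 − 108 − 283 = 335.
So 175 < x ≤ 335; integers 176 through 335: 160 values.

160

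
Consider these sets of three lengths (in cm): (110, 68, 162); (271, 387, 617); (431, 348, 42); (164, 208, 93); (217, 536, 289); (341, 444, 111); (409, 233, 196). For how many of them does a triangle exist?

(68,110,162): 68+110 > 162 → valid
(271,387,617): 271+387 > 617 → valid
(42,348,431): 42+348 ≤ 431 → not valid
(93,164,208): 93+164 > 208 → valid
(217,289,536): 217+289 ≤ 536 → not valid
(111,341,444): 111+341 > 444 → valid
(196,233,409): 196+233 > 409 → valid
5 of the 7 triples form a triangle.

5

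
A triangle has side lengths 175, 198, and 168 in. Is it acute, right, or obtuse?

acute

Compare the square of the longest side to the sum of squares of the other two: 168² + 175² = 58849 > 39204 = 198².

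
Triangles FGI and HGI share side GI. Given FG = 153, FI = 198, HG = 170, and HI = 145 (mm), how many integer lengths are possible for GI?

269

From triangle FGI: 45 < GI < 351.
From triangle HGI: 25 < GI < 315.
Intersection: 45 < GI < 315, so integers 46 through 314: 269 values.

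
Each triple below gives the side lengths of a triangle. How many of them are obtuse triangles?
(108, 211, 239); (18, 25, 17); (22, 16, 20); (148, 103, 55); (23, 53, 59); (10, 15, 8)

(108,211,239): 108²+211² = 56185 < 57121 = 239² → obtuse
(18,25,17): 17²+18² = 613 < 625 = 25² → obtuse
(22,16,20): 16²+20² = 656 > 484 = 22² → acute
(148,103,55): 55²+103² = 13634 < 21904 = 148² → obtuse
(23,53,59): 23²+53² = 3338 < 3481 = 59² → obtuse
(10,15,8): 8²+10² = 164 < 225 = 15² → obtuse
5 of the 6 are obtuse.

5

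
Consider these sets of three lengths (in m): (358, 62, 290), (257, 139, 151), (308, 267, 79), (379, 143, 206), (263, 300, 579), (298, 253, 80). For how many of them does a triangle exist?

(62,290,358): 62+290 ≤ 358 → not valid
(139,151,257): 139+151 > 257 → valid
(79,267,308): 79+267 > 308 → valid
(143,206,379): 143+206 ≤ 379 → not valid
(263,300,579): 263+300 ≤ 579 → not valid
(80,253,298): 80+253 > 298 → valid
3 of the 6 triples form a triangle.

3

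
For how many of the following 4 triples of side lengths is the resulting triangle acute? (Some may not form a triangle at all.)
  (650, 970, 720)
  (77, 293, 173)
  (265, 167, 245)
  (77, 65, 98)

(650,970,720): 650²+720² = 940900 = 970² → right
(77,293,173): 77+173 ≤ 293, not a triangle
(265,167,245): 167²+245² = 87914 > 70225 = 265² → acute
(77,65,98): 65²+77² = 10154 > 9604 = 98² → acute
2 of the 4 are acute.

2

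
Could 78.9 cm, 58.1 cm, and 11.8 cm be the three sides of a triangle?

The longest side is 78.9, but the other two sum to only 69.9.
69.9 < 78.9, so the triangle inequality fails.

No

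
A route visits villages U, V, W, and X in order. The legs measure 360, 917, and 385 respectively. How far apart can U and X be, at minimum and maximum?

172 ≤ UX ≤ 1662

The maximum is all hops collinear in one direction: 360 + 917 + 385 = 1662.
The longest hop is 917; the others sum to 745. Folding the others back against it leaves at least 917 − 745 = 172.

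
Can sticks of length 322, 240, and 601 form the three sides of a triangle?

The longest side is 601, but the other two sum to only 562.
562 < 601, so the triangle inequality fails.

No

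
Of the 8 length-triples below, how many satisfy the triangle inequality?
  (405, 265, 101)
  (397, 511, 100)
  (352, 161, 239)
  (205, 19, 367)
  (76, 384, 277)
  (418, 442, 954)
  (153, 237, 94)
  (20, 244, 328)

2

(101,265,405): 101+265 ≤ 405 → not valid
(100,397,511): 100+397 ≤ 511 → not valid
(161,239,352): 161+239 > 352 → valid
(19,205,367): 19+205 ≤ 367 → not valid
(76,277,384): 76+277 ≤ 384 → not valid
(418,442,954): 418+442 ≤ 954 → not valid
(94,153,237): 94+153 > 237 → valid
(20,244,328): 20+244 ≤ 328 → not valid
2 of the 8 triples form a triangle.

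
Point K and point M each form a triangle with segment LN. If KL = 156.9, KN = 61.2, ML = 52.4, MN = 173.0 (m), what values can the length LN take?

From triangle KLN: |156.9 − 61.2| < LN < 156.9 + 61.2, i.e. 95.7 < LN < 218.1.
From triangle MLN: 120.6 < LN < 225.4.
Both must hold, so LN lies in the intersection.

120.6 < LN < 218.1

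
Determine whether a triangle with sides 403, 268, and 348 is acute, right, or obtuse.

Compare the square of the longest side to the sum of squares of the other two: 268² + 348² = 192928 > 162409 = 403².

acute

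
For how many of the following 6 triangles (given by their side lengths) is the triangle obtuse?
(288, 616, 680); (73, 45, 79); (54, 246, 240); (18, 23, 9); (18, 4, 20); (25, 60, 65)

2

(288,616,680): 288²+616² = 462400 = 680² → right
(73,45,79): 45²+73² = 7354 > 6241 = 79² → acute
(54,246,240): 54²+240² = 60516 = 246² → right
(18,23,9): 9²+18² = 405 < 529 = 23² → obtuse
(18,4,20): 4²+18² = 340 < 400 = 20² → obtuse
(25,60,65): 25²+60² = 4225 = 65² → right
2 of the 6 are obtuse.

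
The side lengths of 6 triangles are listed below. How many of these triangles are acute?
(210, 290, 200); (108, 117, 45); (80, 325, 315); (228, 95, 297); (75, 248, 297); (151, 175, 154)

1

(210,290,200): 200²+210² = 84100 = 290² → right
(108,117,45): 45²+108² = 13689 = 117² → right
(80,325,315): 80²+315² = 105625 = 325² → right
(228,95,297): 95²+228² = 61009 < 88209 = 297² → obtuse
(75,248,297): 75²+248² = 67129 < 88209 = 297² → obtuse
(151,175,154): 151²+154² = 46517 > 30625 = 175² → acute
1 of the 6 is acute.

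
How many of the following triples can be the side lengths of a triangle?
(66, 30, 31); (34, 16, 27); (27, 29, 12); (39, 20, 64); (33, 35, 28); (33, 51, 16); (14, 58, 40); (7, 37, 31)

4

(30,31,66): 30+31 ≤ 66 → not valid
(16,27,34): 16+27 > 34 → valid
(12,27,29): 12+27 > 29 → valid
(20,39,64): 20+39 ≤ 64 → not valid
(28,33,35): 28+33 > 35 → valid
(16,33,51): 16+33 ≤ 51 → not valid
(14,40,58): 14+40 ≤ 58 → not valid
(7,31,37): 7+31 > 37 → valid
4 of the 8 triples form a triangle.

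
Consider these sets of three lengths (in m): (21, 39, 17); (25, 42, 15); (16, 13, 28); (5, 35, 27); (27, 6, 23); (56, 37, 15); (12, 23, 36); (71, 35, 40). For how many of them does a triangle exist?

(17,21,39): 17+21 ≤ 39 → not valid
(15,25,42): 15+25 ≤ 42 → not valid
(13,16,28): 13+16 > 28 → valid
(5,27,35): 5+27 ≤ 35 → not valid
(6,23,27): 6+23 > 27 → valid
(15,37,56): 15+37 ≤ 56 → not valid
(12,23,36): 12+23 ≤ 36 → not valid
(35,40,71): 35+40 > 71 → valid
3 of the 8 triples form a triangle.

3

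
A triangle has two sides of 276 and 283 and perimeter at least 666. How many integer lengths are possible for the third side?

Triangle inequality: 7 < x < 559. Perimeter ≥ 666 gives x ≥ 666 − 276 − 283 = 107.
So 107 ≤ x < 559; integers 107 through 558: 452 values.

452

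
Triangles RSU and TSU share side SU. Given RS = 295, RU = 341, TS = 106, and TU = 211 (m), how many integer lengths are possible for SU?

From triangle RSU: 46 < SU < 636.
From triangle TSU: 105 < SU < 317.
Intersection: 105 < SU < 317, so integers 106 through 316: 211 values.

211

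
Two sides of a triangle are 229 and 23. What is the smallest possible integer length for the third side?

The third side must be strictly greater than |229 − 23| = 206.
The smallest integer above 206 is 207.

207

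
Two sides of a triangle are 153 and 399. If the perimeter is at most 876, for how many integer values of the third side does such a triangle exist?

78

Triangle inequality: 246 < x < 552. Perimeter ≤ 876 gives x ≤ 876 − 153 − 399 = 324.
So 246 < x ≤ 324; integers 247 through 324: 78 values.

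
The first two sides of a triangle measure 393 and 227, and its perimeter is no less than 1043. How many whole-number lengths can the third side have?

Triangle inequality: 166 < x < 620. Perimeter ≥ 1043 gives x ≥ 1043 − 393 − 227 = 423.
So 423 ≤ x < 620; integers 423 through 619: 197 values.

197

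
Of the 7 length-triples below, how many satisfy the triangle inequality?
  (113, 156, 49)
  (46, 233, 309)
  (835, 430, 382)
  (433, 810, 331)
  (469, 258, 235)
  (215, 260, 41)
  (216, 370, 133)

2

(49,113,156): 49+113 > 156 → valid
(46,233,309): 46+233 ≤ 309 → not valid
(382,430,835): 382+430 ≤ 835 → not valid
(331,433,810): 331+433 ≤ 810 → not valid
(235,258,469): 235+258 > 469 → valid
(41,215,260): 41+215 ≤ 260 → not valid
(133,216,370): 133+216 ≤ 370 → not valid
2 of the 7 triples form a triangle.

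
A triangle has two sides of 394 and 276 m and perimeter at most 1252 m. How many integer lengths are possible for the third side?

464

Triangle inequality: 118 < x < 670. Perimeter ≤ 1252 gives x ≤ 1252 − 394 − 276 = 582.
So 118 < x ≤ 582; integers 119 through 582: 464 values.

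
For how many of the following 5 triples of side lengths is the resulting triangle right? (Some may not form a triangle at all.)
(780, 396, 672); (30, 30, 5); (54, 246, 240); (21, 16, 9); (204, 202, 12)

(780,396,672): 396²+672² = 608400 = 780² → right
(30,30,5): 5²+30² = 925 > 900 = 30² → acute
(54,246,240): 54²+240² = 60516 = 246² → right
(21,16,9): 9²+16² = 337 < 441 = 21² → obtuse
(204,202,12): 12²+202² = 40948 < 41616 = 204² → obtuse
2 of the 5 are right.

2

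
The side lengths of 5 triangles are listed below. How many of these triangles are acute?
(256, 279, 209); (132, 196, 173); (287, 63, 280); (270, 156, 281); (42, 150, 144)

3

(256,279,209): 209²+256² = 109217 > 77841 = 279² → acute
(132,196,173): 132²+173² = 47353 > 38416 = 196² → acute
(287,63,280): 63²+280² = 82369 = 287² → right
(270,156,281): 156²+270² = 97236 > 78961 = 281² → acute
(42,150,144): 42²+144² = 22500 = 150² → right
3 of the 5 are acute.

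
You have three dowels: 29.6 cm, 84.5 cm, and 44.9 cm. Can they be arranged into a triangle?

No

The longest side is 84.5, but the other two sum to only 74.5.
74.5 < 84.5, so the triangle inequality fails.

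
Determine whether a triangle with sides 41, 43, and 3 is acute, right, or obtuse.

Compare the square of the longest side to the sum of squares of the other two: 3² + 41² = 1690 < 1849 = 43².

obtuse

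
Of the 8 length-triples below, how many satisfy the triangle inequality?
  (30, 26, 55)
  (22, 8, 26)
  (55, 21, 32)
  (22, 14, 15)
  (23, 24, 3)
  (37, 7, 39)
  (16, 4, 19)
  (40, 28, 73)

6

(26,30,55): 26+30 > 55 → valid
(8,22,26): 8+22 > 26 → valid
(21,32,55): 21+32 ≤ 55 → not valid
(14,15,22): 14+15 > 22 → valid
(3,23,24): 3+23 > 24 → valid
(7,37,39): 7+37 > 39 → valid
(4,16,19): 4+16 > 19 → valid
(28,40,73): 28+40 ≤ 73 → not valid
6 of the 8 triples form a triangle.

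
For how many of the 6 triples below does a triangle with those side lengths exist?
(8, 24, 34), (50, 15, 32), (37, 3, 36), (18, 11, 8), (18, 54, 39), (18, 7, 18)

4

(8,24,34): 8+24 ≤ 34 → not valid
(15,32,50): 15+32 ≤ 50 → not valid
(3,36,37): 3+36 > 37 → valid
(8,11,18): 8+11 > 18 → valid
(18,39,54): 18+39 > 54 → valid
(7,18,18): 7+18 > 18 → valid
4 of the 6 triples form a triangle.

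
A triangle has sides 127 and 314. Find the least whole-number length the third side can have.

The third side must be strictly greater than |127 − 314| = 187.
The smallest integer above 187 is 188.

188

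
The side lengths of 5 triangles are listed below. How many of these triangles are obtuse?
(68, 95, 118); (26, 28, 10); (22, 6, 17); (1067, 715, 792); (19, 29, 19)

(68,95,118): 68²+95² = 13649 < 13924 = 118² → obtuse
(26,28,10): 10²+26² = 776 < 784 = 28² → obtuse
(22,6,17): 6²+17² = 325 < 484 = 22² → obtuse
(1067,715,792): 715²+792² = 1138489 = 1067² → right
(19,29,19): 19²+19² = 722 < 841 = 29² → obtuse
4 of the 5 are obtuse.

4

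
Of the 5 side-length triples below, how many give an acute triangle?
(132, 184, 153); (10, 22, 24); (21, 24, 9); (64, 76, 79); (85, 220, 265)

3

(132,184,153): 132²+153² = 40833 > 33856 = 184² → acute
(10,22,24): 10²+22² = 584 > 576 = 24² → acute
(21,24,9): 9²+21² = 522 < 576 = 24² → obtuse
(64,76,79): 64²+76² = 9872 > 6241 = 79² → acute
(85,220,265): 85²+220² = 55625 < 70225 = 265² → obtuse
3 of the 5 are acute.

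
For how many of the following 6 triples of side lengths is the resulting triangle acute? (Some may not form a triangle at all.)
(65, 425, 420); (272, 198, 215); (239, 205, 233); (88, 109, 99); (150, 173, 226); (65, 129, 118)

5

(65,425,420): 65²+420² = 180625 = 425² → right
(272,198,215): 198²+215² = 85429 > 73984 = 272² → acute
(239,205,233): 205²+233² = 96314 > 57121 = 239² → acute
(88,109,99): 88²+99² = 17545 > 11881 = 109² → acute
(150,173,226): 150²+173² = 52429 > 51076 = 226² → acute
(65,129,118): 65²+118² = 18149 > 16641 = 129² → acute
5 of the 6 are acute.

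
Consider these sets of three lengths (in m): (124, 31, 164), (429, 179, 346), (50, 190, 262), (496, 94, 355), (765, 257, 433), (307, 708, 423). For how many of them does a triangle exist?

(31,124,164): 31+124 ≤ 164 → not valid
(179,346,429): 179+346 > 429 → valid
(50,190,262): 50+190 ≤ 262 → not valid
(94,355,496): 94+355 ≤ 496 → not valid
(257,433,765): 257+433 ≤ 765 → not valid
(307,423,708): 307+423 > 708 → valid
2 of the 6 triples form a triangle.

2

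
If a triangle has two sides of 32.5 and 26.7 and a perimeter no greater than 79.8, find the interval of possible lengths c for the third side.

5.8 < c ≤ 20.6

Triangle inequality alone gives 5.8 < c < 59.2.
The perimeter condition gives c ≤ 79.8 − 32.5 − 26.7 = 20.6.
Intersecting the two: 5.8 < c ≤ 20.6.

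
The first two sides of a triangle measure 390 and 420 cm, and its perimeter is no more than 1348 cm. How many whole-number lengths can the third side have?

Triangle inequality: 30 < x < 810. Perimeter ≤ 1348 gives x ≤ 1348 − 390 − 420 = 538.
So 30 < x ≤ 538; integers 31 through 538: 508 values.

508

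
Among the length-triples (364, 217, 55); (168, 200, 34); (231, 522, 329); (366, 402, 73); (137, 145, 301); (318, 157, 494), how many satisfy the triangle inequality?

(55,217,364): 55+217 ≤ 364 → not valid
(34,168,200): 34+168 > 200 → valid
(231,329,522): 231+329 > 522 → valid
(73,366,402): 73+366 > 402 → valid
(137,145,301): 137+145 ≤ 301 → not valid
(157,318,494): 157+318 ≤ 494 → not valid
3 of the 6 triples form a triangle.

3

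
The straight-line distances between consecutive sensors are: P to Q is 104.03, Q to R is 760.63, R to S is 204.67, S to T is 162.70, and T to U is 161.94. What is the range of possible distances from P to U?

The maximum is all hops collinear in one direction: 104.03 + 760.63 + 204.67 + 162.70 + 161.94 = 1393.97.
The longest hop is 760.63; the others sum to 633.34. Folding the others back against it leaves at least 760.63 − 633.34 = 127.29.

127.29 ≤ PU ≤ 1393.97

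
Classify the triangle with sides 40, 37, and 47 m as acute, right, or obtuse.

acute

Compare the square of the longest side to the sum of squares of the other two: 37² + 40² = 2969 > 2209 = 47².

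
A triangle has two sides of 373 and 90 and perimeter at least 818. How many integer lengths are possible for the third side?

108

Triangle inequality: 283 < x < 463. Perimeter ≥ 818 gives x ≥ 818 − 373 − 90 = 355.
So 355 ≤ x < 463; integers 355 through 462: 108 values.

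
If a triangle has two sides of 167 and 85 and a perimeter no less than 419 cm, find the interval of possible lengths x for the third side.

Triangle inequality alone gives 82 < x < 252.
The perimeter condition gives x ≥ 419 − 167 − 85 = 167.
Intersecting the two: 167 ≤ x < 252.

167 ≤ x < 252 cm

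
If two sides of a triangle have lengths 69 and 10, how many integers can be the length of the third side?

19

The third side lies in the open interval (59, 79).
Integers from 60 to 78 inclusive: 78 − 60 + 1 = 19.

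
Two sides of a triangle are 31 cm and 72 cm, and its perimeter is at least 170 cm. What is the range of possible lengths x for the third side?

Triangle inequality alone gives 41 < x < 103.
The perimeter condition gives x ≥ 170 − 31 − 72 = 67.
Intersecting the two: 67 ≤ x < 103.

67 ≤ x < 103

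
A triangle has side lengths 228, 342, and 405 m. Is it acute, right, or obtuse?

Compare the square of the longest side to the sum of squares of the other two: 228² + 342² = 168948 > 164025 = 405².

acute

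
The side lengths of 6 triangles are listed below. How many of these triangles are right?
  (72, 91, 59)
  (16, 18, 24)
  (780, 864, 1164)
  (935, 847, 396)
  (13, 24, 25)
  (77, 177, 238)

(72,91,59): 59²+72² = 8665 > 8281 = 91² → acute
(16,18,24): 16²+18² = 580 > 576 = 24² → acute
(780,864,1164): 780²+864² = 1354896 = 1164² → right
(935,847,396): 396²+847² = 874225 = 935² → right
(13,24,25): 13²+24² = 745 > 625 = 25² → acute
(77,177,238): 77²+177² = 37258 < 56644 = 238² → obtuse
2 of the 6 are right.

2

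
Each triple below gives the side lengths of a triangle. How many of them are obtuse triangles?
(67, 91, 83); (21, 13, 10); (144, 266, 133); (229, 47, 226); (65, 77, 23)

(67,91,83): 67²+83² = 11378 > 8281 = 91² → acute
(21,13,10): 10²+13² = 269 < 441 = 21² → obtuse
(144,266,133): 133²+144² = 38425 < 70756 = 266² → obtuse
(229,47,226): 47²+226² = 53285 > 52441 = 229² → acute
(65,77,23): 23²+65² = 4754 < 5929 = 77² → obtuse
3 of the 5 are obtuse.

3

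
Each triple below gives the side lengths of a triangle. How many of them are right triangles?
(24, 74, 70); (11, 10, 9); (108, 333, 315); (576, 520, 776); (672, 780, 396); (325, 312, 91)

5

(24,74,70): 24²+70² = 5476 = 74² → right
(11,10,9): 9²+10² = 181 > 121 = 11² → acute
(108,333,315): 108²+315² = 110889 = 333² → right
(576,520,776): 520²+576² = 602176 = 776² → right
(672,780,396): 396²+672² = 608400 = 780² → right
(325,312,91): 91²+312² = 105625 = 325² → right
5 of the 6 are right.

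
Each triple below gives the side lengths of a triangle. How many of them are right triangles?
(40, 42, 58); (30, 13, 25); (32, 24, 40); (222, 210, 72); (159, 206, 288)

(40,42,58): 40²+42² = 3364 = 58² → right
(30,13,25): 13²+25² = 794 < 900 = 30² → obtuse
(32,24,40): 24²+32² = 1600 = 40² → right
(222,210,72): 72²+210² = 49284 = 222² → right
(159,206,288): 159²+206² = 67717 < 82944 = 288² → obtuse
3 of the 5 are right.

3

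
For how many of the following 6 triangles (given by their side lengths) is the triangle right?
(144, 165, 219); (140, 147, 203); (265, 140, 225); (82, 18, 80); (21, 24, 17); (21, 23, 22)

(144,165,219): 144²+165² = 47961 = 219² → right
(140,147,203): 140²+147² = 41209 = 203² → right
(265,140,225): 140²+225² = 70225 = 265² → right
(82,18,80): 18²+80² = 6724 = 82² → right
(21,24,17): 17²+21² = 730 > 576 = 24² → acute
(21,23,22): 21²+22² = 925 > 529 = 23² → acute
4 of the 6 are right.

4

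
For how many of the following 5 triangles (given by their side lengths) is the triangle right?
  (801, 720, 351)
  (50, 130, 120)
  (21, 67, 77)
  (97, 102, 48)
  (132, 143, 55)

(801,720,351): 351²+720² = 641601 = 801² → right
(50,130,120): 50²+120² = 16900 = 130² → right
(21,67,77): 21²+67² = 4930 < 5929 = 77² → obtuse
(97,102,48): 48²+97² = 11713 > 10404 = 102² → acute
(132,143,55): 55²+132² = 20449 = 143² → right
3 of the 5 are right.

3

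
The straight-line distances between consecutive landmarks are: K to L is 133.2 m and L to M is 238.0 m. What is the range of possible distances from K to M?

104.8 ≤ KM ≤ 371.2 m

By the triangle inequality, |133.2 − 238.0| ≤ KM ≤ 133.2 + 238.0.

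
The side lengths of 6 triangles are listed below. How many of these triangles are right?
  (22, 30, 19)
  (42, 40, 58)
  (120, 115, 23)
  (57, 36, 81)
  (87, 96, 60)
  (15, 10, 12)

(22,30,19): 19²+22² = 845 < 900 = 30² → obtuse
(42,40,58): 40²+42² = 3364 = 58² → right
(120,115,23): 23²+115² = 13754 < 14400 = 120² → obtuse
(57,36,81): 36²+57² = 4545 < 6561 = 81² → obtuse
(87,96,60): 60²+87² = 11169 > 9216 = 96² → acute
(15,10,12): 10²+12² = 244 > 225 = 15² → acute
1 of the 6 is right.

1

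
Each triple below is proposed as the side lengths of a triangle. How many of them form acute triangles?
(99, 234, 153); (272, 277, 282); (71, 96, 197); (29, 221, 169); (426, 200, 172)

1

(99,234,153): 99²+153² = 33210 < 54756 = 234² → obtuse
(272,277,282): 272²+277² = 150713 > 79524 = 282² → acute
(71,96,197): 71+96 ≤ 197, not a triangle
(29,221,169): 29+169 ≤ 221, not a triangle
(426,200,172): 172+200 ≤ 426, not a triangle
1 of the 5 is acute.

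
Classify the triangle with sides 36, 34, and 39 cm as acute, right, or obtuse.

acute

Compare the square of the longest side to the sum of squares of the other two: 34² + 36² = 2452 > 1521 = 39².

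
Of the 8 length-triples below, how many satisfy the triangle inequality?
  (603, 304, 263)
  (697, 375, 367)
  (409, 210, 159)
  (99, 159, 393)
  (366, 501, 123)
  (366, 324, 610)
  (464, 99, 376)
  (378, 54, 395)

4

(263,304,603): 263+304 ≤ 603 → not valid
(367,375,697): 367+375 > 697 → valid
(159,210,409): 159+210 ≤ 409 → not valid
(99,159,393): 99+159 ≤ 393 → not valid
(123,366,501): 123+366 ≤ 501 → not valid
(324,366,610): 324+366 > 610 → valid
(99,376,464): 99+376 > 464 → valid
(54,378,395): 54+378 > 395 → valid
4 of the 8 triples form a triangle.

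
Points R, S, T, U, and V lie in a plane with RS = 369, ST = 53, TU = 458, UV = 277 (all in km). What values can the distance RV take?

0 ≤ RV ≤ 1157 km

The maximum is all hops collinear in one direction: 369 + 53 + 458 + 277 = 1157.
The longest hop is 458; the others sum to 699. Since 458 ≤ 699, the path can fold back on itself completely, so the minimum distance is 0.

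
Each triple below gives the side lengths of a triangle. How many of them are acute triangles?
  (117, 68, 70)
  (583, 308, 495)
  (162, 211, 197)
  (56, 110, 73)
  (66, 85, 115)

1

(117,68,70): 68²+70² = 9524 < 13689 = 117² → obtuse
(583,308,495): 308²+495² = 339889 = 583² → right
(162,211,197): 162²+197² = 65053 > 44521 = 211² → acute
(56,110,73): 56²+73² = 8465 < 12100 = 110² → obtuse
(66,85,115): 66²+85² = 11581 < 13225 = 115² → obtuse
1 of the 5 is acute.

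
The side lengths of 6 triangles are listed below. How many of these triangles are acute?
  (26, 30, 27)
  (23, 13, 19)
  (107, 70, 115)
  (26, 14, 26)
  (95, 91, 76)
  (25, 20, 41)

5

(26,30,27): 26²+27² = 1405 > 900 = 30² → acute
(23,13,19): 13²+19² = 530 > 529 = 23² → acute
(107,70,115): 70²+107² = 16349 > 13225 = 115² → acute
(26,14,26): 14²+26² = 872 > 676 = 26² → acute
(95,91,76): 76²+91² = 14057 > 9025 = 95² → acute
(25,20,41): 20²+25² = 1025 < 1681 = 41² → obtuse
5 of the 6 are acute.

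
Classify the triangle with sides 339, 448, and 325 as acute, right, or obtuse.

Compare the square of the longest side to the sum of squares of the other two: 325² + 339² = 220546 > 200704 = 448².

acute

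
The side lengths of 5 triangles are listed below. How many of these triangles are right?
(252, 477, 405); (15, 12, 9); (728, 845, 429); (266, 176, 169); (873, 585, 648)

(252,477,405): 252²+405² = 227529 = 477² → right
(15,12,9): 9²+12² = 225 = 15² → right
(728,845,429): 429²+728² = 714025 = 845² → right
(266,176,169): 169²+176² = 59537 < 70756 = 266² → obtuse
(873,585,648): 585²+648² = 762129 = 873² → right
4 of the 5 are right.

4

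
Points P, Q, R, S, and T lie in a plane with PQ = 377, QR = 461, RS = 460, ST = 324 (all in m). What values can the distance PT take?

0 ≤ PT ≤ 1622 m

The maximum is all hops collinear in one direction: 377 + 461 + 460 + 324 = 1622.
The longest hop is 461; the others sum to 1161. Since 461 ≤ 1161, the path can fold back on itself completely, so the minimum distance is 0.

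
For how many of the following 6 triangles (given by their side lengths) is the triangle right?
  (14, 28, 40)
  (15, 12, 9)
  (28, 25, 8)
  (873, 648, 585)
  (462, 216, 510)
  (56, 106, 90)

(14,28,40): 14²+28² = 980 < 1600 = 40² → obtuse
(15,12,9): 9²+12² = 225 = 15² → right
(28,25,8): 8²+25² = 689 < 784 = 28² → obtuse
(873,648,585): 585²+648² = 762129 = 873² → right
(462,216,510): 216²+462² = 260100 = 510² → right
(56,106,90): 56²+90² = 11236 = 106² → right
4 of the 6 are right.

4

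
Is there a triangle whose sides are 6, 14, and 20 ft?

No

The two shorter sides sum to 20, exactly equal to the longest side 20.
That gives only a degenerate (flat) triangle — the inequality must be strict.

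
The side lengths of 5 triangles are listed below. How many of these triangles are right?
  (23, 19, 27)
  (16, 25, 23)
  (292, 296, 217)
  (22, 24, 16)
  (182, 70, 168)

(23,19,27): 19²+23² = 890 > 729 = 27² → acute
(16,25,23): 16²+23² = 785 > 625 = 25² → acute
(292,296,217): 217²+292² = 132353 > 87616 = 296² → acute
(22,24,16): 16²+22² = 740 > 576 = 24² → acute
(182,70,168): 70²+168² = 33124 = 182² → right
1 of the 5 is right.

1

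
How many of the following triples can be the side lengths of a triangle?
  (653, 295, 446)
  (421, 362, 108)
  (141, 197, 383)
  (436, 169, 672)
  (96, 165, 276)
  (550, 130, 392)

2

(295,446,653): 295+446 > 653 → valid
(108,362,421): 108+362 > 421 → valid
(141,197,383): 141+197 ≤ 383 → not valid
(169,436,672): 169+436 ≤ 672 → not valid
(96,165,276): 96+165 ≤ 276 → not valid
(130,392,550): 130+392 ≤ 550 → not valid
2 of the 6 triples form a triangle.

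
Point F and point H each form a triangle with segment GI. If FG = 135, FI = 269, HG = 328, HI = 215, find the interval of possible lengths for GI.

134 < GI < 404

From triangle FGI: |135 − 269| < GI < 135 + 269, i.e. 134 < GI < 404.
From triangle HGI: 113 < GI < 543.
Both must hold, so GI lies in the intersection.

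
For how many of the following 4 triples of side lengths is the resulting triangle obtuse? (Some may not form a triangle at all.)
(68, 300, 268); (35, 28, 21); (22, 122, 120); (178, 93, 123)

2

(68,300,268): 68²+268² = 76448 < 90000 = 300² → obtuse
(35,28,21): 21²+28² = 1225 = 35² → right
(22,122,120): 22²+120² = 14884 = 122² → right
(178,93,123): 93²+123² = 23778 < 31684 = 178² → obtuse
2 of the 4 are obtuse.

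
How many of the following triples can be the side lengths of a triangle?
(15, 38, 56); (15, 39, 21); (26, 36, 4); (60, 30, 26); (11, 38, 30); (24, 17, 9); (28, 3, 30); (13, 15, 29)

(15,38,56): 15+38 ≤ 56 → not valid
(15,21,39): 15+21 ≤ 39 → not valid
(4,26,36): 4+26 ≤ 36 → not valid
(26,30,60): 26+30 ≤ 60 → not valid
(11,30,38): 11+30 > 38 → valid
(9,17,24): 9+17 > 24 → valid
(3,28,30): 3+28 > 30 → valid
(13,15,29): 13+15 ≤ 29 → not valid
3 of the 8 triples form a triangle.

3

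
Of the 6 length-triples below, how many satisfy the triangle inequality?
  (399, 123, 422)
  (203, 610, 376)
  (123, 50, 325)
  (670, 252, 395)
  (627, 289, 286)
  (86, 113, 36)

(123,399,422): 123+399 > 422 → valid
(203,376,610): 203+376 ≤ 610 → not valid
(50,123,325): 50+123 ≤ 325 → not valid
(252,395,670): 252+395 ≤ 670 → not valid
(286,289,627): 286+289 ≤ 627 → not valid
(36,86,113): 36+86 > 113 → valid
2 of the 6 triples form a triangle.

2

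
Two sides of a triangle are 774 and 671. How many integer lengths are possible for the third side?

The third side lies in the open interval (103, 1445).
Integers from 104 to 1444 inclusive: 1444 − 104 + 1 = 1341.

1341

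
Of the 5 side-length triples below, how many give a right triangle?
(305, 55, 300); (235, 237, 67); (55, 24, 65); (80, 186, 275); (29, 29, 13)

1

(305,55,300): 55²+300² = 93025 = 305² → right
(235,237,67): 67²+235² = 59714 > 56169 = 237² → acute
(55,24,65): 24²+55² = 3601 < 4225 = 65² → obtuse
(80,186,275): 80+186 ≤ 275, not a triangle
(29,29,13): 13²+29² = 1010 > 841 = 29² → acute
1 of the 5 is right.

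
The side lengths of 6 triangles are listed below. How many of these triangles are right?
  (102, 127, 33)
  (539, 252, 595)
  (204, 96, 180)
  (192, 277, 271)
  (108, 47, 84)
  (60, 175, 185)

3

(102,127,33): 33²+102² = 11493 < 16129 = 127² → obtuse
(539,252,595): 252²+539² = 354025 = 595² → right
(204,96,180): 96²+180² = 41616 = 204² → right
(192,277,271): 192²+271² = 110305 > 76729 = 277² → acute
(108,47,84): 47²+84² = 9265 < 11664 = 108² → obtuse
(60,175,185): 60²+175² = 34225 = 185² → right
3 of the 6 are right.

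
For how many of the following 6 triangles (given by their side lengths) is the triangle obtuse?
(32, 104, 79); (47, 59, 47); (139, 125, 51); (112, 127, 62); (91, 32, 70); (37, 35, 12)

(32,104,79): 32²+79² = 7265 < 10816 = 104² → obtuse
(47,59,47): 47²+47² = 4418 > 3481 = 59² → acute
(139,125,51): 51²+125² = 18226 < 19321 = 139² → obtuse
(112,127,62): 62²+112² = 16388 > 16129 = 127² → acute
(91,32,70): 32²+70² = 5924 < 8281 = 91² → obtuse
(37,35,12): 12²+35² = 1369 = 37² → right
3 of the 6 are obtuse.

3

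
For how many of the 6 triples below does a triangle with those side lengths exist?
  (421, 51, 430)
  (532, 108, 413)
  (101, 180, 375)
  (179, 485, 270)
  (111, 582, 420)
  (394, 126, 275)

(51,421,430): 51+421 > 430 → valid
(108,413,532): 108+413 ≤ 532 → not valid
(101,180,375): 101+180 ≤ 375 → not valid
(179,270,485): 179+270 ≤ 485 → not valid
(111,420,582): 111+420 ≤ 582 → not valid
(126,275,394): 126+275 > 394 → valid
2 of the 6 triples form a triangle.

2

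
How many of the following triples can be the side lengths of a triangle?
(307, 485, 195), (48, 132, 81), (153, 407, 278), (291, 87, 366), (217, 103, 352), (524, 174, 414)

(195,307,485): 195+307 > 485 → valid
(48,81,132): 48+81 ≤ 132 → not valid
(153,278,407): 153+278 > 407 → valid
(87,291,366): 87+291 > 366 → valid
(103,217,352): 103+217 ≤ 352 → not valid
(174,414,524): 174+414 > 524 → valid
4 of the 6 triples form a triangle.

4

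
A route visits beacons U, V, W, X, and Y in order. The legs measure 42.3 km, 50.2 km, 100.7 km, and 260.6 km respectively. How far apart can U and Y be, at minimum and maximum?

The maximum is all hops collinear in one direction: 42.3 + 50.2 + 100.7 + 260.6 = 453.8.
The longest hop is 260.6; the others sum to 193.2. Folding the others back against it leaves at least 260.6 − 193.2 = 67.4.

67.4 ≤ UY ≤ 453.8 km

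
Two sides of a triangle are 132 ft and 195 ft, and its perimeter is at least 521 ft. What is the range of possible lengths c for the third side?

Triangle inequality alone gives 63 < c < 327.
The perimeter condition gives c ≥ 521 − 132 − 195 = 194.
Intersecting the two: 194 ≤ c < 327.

194 ≤ c < 327 ft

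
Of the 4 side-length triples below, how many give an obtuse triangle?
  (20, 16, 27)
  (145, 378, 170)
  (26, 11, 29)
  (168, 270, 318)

2

(20,16,27): 16²+20² = 656 < 729 = 27² → obtuse
(145,378,170): 145+170 ≤ 378, not a triangle
(26,11,29): 11²+26² = 797 < 841 = 29² → obtuse
(168,270,318): 168²+270² = 101124 = 318² → right
2 of the 4 are obtuse.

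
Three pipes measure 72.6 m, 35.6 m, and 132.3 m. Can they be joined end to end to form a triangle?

No

The longest side is 132.3, but the other two sum to only 108.2.
108.2 < 132.3, so the triangle inequality fails.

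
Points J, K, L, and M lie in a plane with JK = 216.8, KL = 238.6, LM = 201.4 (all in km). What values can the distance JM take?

The maximum is all hops collinear in one direction: 216.8 + 238.6 + 201.4 = 656.8.
The longest hop is 238.6; the others sum to 418.2. Since 238.6 ≤ 418.2, the path can fold back on itself completely, so the minimum distance is 0.

0 ≤ JM ≤ 656.8 km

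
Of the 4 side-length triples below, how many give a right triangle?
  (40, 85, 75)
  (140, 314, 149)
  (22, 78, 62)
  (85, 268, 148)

(40,85,75): 40²+75² = 7225 = 85² → right
(140,314,149): 140+149 ≤ 314, not a triangle
(22,78,62): 22²+62² = 4328 < 6084 = 78² → obtuse
(85,268,148): 85+148 ≤ 268, not a triangle
1 of the 4 is right.

1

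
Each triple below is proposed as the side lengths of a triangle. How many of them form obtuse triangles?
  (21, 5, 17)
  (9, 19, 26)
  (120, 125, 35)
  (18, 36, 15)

2

(21,5,17): 5²+17² = 314 < 441 = 21² → obtuse
(9,19,26): 9²+19² = 442 < 676 = 26² → obtuse
(120,125,35): 35²+120² = 15625 = 125² → right
(18,36,15): 15+18 ≤ 36, not a triangle
2 of the 4 are obtuse.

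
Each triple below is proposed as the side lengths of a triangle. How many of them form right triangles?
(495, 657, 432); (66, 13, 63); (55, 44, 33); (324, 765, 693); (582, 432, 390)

(495,657,432): 432²+495² = 431649 = 657² → right
(66,13,63): 13²+63² = 4138 < 4356 = 66² → obtuse
(55,44,33): 33²+44² = 3025 = 55² → right
(324,765,693): 324²+693² = 585225 = 765² → right
(582,432,390): 390²+432² = 338724 = 582² → right
4 of the 5 are right.

4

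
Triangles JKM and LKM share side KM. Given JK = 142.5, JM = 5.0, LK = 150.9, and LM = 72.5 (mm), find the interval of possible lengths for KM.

From triangle JKM: |142.5 − 5.0| < KM < 142.5 + 5.0, i.e. 137.5 < KM < 147.5.
From triangle LKM: 78.4 < KM < 223.4.
Both must hold, so KM lies in the intersection.

137.5 < KM < 147.5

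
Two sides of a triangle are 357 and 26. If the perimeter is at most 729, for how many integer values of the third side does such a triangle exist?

Triangle inequality: 331 < x < 383. Perimeter ≤ 729 gives x ≤ 729 − 357 − 26 = 346.
So 331 < x ≤ 346; integers 332 through 346: 15 values.

15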